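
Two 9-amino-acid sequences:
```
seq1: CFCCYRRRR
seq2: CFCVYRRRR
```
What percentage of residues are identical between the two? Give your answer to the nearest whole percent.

Mismatch at position 4 (1-based): 1 of 9.
Identical positions: 8/9 = 88.89% → 89%.

89%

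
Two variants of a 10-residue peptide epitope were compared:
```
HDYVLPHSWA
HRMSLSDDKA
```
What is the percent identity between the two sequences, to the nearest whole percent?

30%

Mismatches at positions 2, 3, 4, 6, 7, 8, 9 (1-based): 7 of 10.
Identical positions: 3/10 = 30% → 30%.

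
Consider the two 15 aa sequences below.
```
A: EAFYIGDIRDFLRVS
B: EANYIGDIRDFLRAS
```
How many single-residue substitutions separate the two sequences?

Comparing position by position, 2 positions differ: 3 (F/N), 14 (V/A).

2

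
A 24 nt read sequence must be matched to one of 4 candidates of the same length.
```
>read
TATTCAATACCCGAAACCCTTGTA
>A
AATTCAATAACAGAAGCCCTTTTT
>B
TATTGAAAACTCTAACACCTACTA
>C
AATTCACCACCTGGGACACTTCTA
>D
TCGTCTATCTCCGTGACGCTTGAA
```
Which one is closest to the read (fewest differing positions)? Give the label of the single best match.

A differs at 6 positions; B differs at 8 positions; C differs at 8 positions; D differs at 9 positions. The closest is A.

A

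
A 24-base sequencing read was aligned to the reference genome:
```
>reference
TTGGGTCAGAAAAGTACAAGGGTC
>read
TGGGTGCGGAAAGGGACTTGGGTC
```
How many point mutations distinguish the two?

Comparing position by position, 8 bases differ: 2 (T/G), 5 (G/T), 6 (T/G), 8 (A/G), 13 (A/G), 15 (T/G), 18 (A/T), 19 (A/T).

8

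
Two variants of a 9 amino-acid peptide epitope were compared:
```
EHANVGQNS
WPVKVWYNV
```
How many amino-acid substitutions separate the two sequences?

Mismatches (1-based): position 1: E→W; position 2: H→P; position 3: A→V; position 4: N→K; position 6: G→W; position 7: Q→Y; position 9: S→V.

7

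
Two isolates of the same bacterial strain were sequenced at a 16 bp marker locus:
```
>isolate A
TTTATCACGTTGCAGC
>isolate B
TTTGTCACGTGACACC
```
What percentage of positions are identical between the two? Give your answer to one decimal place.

4 positions differ (4, 11, 12, 15), so 12 of 16 match: 12/16 = 75%.

75.0%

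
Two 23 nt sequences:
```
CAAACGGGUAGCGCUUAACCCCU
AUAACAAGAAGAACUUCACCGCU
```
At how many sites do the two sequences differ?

9

Comparing position by position, 9 sites differ: 1 (C/A), 2 (A/U), 6 (G/A), 7 (G/A), 9 (U/A), 12 (C/A), 13 (G/A), 17 (A/C), 21 (C/G).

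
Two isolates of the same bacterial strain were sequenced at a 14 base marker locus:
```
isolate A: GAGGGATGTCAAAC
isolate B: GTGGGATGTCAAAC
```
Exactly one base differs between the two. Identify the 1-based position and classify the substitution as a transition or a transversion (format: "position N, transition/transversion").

position 2, transversion

Position 2 changes A→T. A is a purine and T is a pyrimidine, so this is a transversion.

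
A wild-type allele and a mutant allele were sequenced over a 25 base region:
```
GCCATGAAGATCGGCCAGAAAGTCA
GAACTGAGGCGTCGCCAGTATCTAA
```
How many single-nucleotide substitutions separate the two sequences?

The sequences differ at sites 2, 3, 4, 8, 10, 11, 12, 13, 19, 21, 22, 24 (1-based) — 12 in total.

12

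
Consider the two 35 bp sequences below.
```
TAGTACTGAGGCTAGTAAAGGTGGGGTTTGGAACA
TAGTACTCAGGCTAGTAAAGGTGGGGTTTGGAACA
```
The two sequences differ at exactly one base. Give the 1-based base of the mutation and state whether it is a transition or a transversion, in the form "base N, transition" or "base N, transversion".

Base 8 changes G→C. G is a purine and C is a pyrimidine, so this is a transversion.

base 8, transversion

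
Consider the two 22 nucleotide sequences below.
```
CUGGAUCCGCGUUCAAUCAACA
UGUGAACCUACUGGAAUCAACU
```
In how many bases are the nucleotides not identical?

Comparing position by position, 10 bases differ: 1 (C/U), 2 (U/G), 3 (G/U), 6 (U/A), 9 (G/U), 10 (C/A), 11 (G/C), 13 (U/G), 14 (C/G), 22 (A/U).

10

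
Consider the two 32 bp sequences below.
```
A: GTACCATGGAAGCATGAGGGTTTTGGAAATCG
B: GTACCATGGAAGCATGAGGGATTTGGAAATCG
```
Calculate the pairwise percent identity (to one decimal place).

1 position differs (21), so 31 of 32 match: 31/32 = 96.88%.

96.9%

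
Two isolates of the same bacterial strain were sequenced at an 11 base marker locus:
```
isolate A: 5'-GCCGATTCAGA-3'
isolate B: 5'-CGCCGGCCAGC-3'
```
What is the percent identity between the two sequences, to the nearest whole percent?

36%

Mismatches at positions 1, 2, 4, 5, 6, 7, 11 (1-based): 7 of 11.
Identical positions: 4/11 = 36.36% → 36%.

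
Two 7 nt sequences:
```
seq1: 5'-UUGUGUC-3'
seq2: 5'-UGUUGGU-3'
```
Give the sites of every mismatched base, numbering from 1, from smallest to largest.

2, 3, 6, 7

Scanning 1-based: 2: U/G; 3: G/U; 6: U/G; 7: C/U.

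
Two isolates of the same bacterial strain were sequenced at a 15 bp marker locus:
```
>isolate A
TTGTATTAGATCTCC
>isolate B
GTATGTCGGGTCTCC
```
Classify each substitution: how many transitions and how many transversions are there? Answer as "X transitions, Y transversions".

Mismatches (1-based):
position 1: T→G (pyrimidine→purine, transversion)
position 3: G→A (purine→purine, transition)
position 5: A→G (purine→purine, transition)
position 7: T→C (pyrimidine→pyrimidine, transition)
position 8: A→G (purine→purine, transition)
position 10: A→G (purine→purine, transition)

5 transitions, 1 transversion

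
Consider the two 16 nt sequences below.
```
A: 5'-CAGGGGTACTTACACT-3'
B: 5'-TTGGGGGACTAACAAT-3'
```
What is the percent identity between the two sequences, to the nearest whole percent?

69%

Mismatches at positions 1, 2, 7, 11, 15 (1-based): 5 of 16.
Identical positions: 11/16 = 68.75% → 69%.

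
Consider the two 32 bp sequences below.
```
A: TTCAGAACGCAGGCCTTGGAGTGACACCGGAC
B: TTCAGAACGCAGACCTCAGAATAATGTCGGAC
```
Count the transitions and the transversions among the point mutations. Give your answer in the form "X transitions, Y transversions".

Mismatches (1-based):
base 13: G→A (purine→purine, transition)
base 17: T→C (pyrimidine→pyrimidine, transition)
base 18: G→A (purine→purine, transition)
base 21: G→A (purine→purine, transition)
base 23: G→A (purine→purine, transition)
base 25: C→T (pyrimidine→pyrimidine, transition)
base 26: A→G (purine→purine, transition)
base 27: C→T (pyrimidine→pyrimidine, transition)

8 transitions, 0 transversions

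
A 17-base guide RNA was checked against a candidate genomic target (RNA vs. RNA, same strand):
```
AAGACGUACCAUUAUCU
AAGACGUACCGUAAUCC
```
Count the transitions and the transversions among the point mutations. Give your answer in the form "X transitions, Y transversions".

2 transitions, 1 transversion

Transitions (purine↔purine or pyrimidine↔pyrimidine): 11 A→G, 17 U→C.
Transversions (purine↔pyrimidine): 13 U→A.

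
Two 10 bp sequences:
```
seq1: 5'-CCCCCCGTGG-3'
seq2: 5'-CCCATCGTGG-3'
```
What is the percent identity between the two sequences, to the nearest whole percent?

80%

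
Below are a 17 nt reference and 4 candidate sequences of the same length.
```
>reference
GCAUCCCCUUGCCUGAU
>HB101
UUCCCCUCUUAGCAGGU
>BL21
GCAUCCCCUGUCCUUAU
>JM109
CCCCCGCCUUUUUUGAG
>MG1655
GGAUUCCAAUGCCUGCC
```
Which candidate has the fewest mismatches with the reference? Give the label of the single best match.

BL21

HB101 differs at 9 bases; BL21 differs at 3 bases; JM109 differs at 8 bases; MG1655 differs at 6 bases. The closest is BL21.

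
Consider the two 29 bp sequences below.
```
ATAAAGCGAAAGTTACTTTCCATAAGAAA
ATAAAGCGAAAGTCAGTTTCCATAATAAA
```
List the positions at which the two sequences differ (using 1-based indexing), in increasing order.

Scanning 1-based: 14: T/C; 16: C/G; 26: G/T.

14, 16, 26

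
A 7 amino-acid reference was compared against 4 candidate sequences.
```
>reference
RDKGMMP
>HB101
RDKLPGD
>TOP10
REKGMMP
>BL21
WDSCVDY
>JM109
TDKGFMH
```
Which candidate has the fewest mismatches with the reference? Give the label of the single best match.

HB101 differs at 4 residues; TOP10 differs at 1 residue; BL21 differs at 6 residues; JM109 differs at 3 residues. The closest is TOP10.

TOP10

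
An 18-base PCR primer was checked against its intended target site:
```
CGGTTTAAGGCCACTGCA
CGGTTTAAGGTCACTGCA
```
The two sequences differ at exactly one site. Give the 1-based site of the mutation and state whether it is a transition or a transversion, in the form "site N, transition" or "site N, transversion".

site 11, transition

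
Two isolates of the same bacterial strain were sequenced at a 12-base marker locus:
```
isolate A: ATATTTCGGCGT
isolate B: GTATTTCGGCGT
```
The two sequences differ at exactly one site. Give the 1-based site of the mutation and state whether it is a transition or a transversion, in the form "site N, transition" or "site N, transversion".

The sequences differ only at site 1: A→G (purine→purine), a transition.

site 1, transition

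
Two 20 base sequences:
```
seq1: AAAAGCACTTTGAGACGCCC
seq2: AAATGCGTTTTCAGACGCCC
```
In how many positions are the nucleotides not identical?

4

Mismatches (1-based): position 4: A→T; position 7: A→G; position 8: C→T; position 12: G→C.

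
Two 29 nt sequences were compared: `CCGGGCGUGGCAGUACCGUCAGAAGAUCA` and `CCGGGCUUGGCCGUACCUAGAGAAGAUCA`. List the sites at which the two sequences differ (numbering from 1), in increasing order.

7, 12, 18, 19, 20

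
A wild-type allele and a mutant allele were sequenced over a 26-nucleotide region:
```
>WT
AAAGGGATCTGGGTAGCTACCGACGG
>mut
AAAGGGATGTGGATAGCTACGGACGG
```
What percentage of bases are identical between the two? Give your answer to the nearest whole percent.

3 positions differ (9, 13, 21), so 23 of 26 match: 23/26 = 88.46%.

88%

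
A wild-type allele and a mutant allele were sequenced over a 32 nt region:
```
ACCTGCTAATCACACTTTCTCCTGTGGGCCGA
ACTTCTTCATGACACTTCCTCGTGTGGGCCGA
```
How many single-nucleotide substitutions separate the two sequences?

Mismatches (1-based): position 3: C→T; position 5: G→C; position 6: C→T; position 8: A→C; position 11: C→G; position 18: T→C; position 22: C→G.

7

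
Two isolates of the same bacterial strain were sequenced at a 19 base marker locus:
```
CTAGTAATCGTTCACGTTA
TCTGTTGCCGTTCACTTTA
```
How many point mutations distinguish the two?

The sequences differ at bases 1, 2, 3, 6, 7, 8, 16 (1-based) — 7 in total.

7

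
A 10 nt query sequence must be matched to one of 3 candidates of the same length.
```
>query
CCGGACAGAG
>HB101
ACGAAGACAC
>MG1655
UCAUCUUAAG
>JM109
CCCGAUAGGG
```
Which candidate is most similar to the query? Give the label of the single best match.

HB101 differs at 5 sites; MG1655 differs at 7 sites; JM109 differs at 3 sites. The closest is JM109.

JM109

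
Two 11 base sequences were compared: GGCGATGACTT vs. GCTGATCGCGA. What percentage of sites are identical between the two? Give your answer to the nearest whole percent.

45%

6 positions differ (2, 3, 7, 8, 10, 11), so 5 of 11 match: 5/11 = 45.45%.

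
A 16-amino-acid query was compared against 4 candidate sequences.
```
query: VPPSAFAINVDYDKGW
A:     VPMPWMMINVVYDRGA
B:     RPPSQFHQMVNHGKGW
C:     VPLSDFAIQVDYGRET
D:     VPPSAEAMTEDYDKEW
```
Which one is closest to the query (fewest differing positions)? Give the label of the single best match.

D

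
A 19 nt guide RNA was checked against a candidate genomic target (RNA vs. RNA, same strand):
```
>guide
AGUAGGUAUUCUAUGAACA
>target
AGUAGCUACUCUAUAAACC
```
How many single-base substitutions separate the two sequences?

The sequences differ at sites 6, 9, 15, 19 (1-based) — 4 in total.

4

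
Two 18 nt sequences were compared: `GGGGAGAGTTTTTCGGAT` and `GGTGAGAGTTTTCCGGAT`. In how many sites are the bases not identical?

2

Mismatches (1-based): site 3: G→T; site 13: T→C.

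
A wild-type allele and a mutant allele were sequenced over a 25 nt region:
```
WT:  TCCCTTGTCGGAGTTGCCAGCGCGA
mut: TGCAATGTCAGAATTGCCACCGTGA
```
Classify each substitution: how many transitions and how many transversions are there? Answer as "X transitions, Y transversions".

3 transitions, 4 transversions

Transitions (purine↔purine or pyrimidine↔pyrimidine): 10 G→A, 13 G→A, 23 C→T.
Transversions (purine↔pyrimidine): 2 C→G, 4 C→A, 5 T→A, 20 G→C.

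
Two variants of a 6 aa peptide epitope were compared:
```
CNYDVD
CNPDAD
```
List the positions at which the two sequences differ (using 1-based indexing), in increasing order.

3, 5

Differences at position 3 (Y→P), position 5 (V→A).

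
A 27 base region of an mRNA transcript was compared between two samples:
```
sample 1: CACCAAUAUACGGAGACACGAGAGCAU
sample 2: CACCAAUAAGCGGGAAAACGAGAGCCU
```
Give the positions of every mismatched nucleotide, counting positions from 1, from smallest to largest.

9, 10, 14, 15, 17, 26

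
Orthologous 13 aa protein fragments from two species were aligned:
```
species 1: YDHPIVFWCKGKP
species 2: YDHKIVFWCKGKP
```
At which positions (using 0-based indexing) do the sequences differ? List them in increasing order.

3

Differences at position 3 (P→K).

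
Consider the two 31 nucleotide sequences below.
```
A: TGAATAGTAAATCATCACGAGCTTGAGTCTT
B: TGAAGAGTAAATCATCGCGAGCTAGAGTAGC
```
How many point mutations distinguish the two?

6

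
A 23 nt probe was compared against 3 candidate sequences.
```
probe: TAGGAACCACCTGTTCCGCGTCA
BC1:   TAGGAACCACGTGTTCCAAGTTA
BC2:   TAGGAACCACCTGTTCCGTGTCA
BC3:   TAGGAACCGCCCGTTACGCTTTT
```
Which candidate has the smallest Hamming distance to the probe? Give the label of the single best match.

BC2

Hamming distances to probe — BC1: 4; BC2: 1; BC3: 6.
Smallest is BC2 with 1 mismatch.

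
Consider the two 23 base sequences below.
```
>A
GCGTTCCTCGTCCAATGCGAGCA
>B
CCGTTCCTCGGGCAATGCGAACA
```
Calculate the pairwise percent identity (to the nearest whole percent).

83%

4 positions differ (1, 11, 12, 21), so 19 of 23 match: 19/23 = 82.61%.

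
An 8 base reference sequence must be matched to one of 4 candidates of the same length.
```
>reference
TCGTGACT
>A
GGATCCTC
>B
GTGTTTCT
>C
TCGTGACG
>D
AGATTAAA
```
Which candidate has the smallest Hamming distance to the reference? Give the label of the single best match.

C

Hamming distances to reference — A: 7; B: 4; C: 1; D: 6.
Smallest is C with 1 mismatch.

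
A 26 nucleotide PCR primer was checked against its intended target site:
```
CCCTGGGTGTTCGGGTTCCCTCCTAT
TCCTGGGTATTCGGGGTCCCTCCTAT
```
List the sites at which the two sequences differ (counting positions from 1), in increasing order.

Differences at site 1 (C→T), site 9 (G→A), site 16 (T→G).

1, 9, 16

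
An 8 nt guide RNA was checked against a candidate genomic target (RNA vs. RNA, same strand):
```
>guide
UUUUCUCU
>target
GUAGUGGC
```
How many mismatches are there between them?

Comparing position by position, 7 positions differ: 1 (U/G), 3 (U/A), 4 (U/G), 5 (C/U), 6 (U/G), 7 (C/G), 8 (U/C).

7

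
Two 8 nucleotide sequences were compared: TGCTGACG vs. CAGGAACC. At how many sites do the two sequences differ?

6

Mismatches (1-based): site 1: T→C; site 2: G→A; site 3: C→G; site 4: T→G; site 5: G→A; site 8: G→C.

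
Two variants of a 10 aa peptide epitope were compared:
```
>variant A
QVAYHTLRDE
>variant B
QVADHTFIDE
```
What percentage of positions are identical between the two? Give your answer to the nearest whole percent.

70%

Mismatches at positions 4, 7, 8 (1-based): 3 of 10.
Identical positions: 7/10 = 70% → 70%.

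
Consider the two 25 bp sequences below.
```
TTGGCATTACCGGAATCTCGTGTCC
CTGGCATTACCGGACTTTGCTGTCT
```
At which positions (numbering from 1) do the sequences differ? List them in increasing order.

1, 15, 17, 19, 20, 25

Scanning 1-based: 1: T/C; 15: A/C; 17: C/T; 19: C/G; 20: G/C; 25: C/T.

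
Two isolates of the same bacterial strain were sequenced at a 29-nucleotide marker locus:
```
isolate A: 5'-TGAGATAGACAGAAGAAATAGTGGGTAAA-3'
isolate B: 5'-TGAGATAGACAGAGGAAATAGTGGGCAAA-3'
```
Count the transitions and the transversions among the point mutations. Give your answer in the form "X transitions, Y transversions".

2 transitions, 0 transversions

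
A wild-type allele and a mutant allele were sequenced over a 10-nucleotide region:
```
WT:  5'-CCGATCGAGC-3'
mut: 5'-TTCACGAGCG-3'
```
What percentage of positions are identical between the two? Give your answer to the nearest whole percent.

Mismatches at positions 1, 2, 3, 5, 6, 7, 8, 9, 10 (1-based): 9 of 10.
Identical positions: 1/10 = 10% → 10%.

10%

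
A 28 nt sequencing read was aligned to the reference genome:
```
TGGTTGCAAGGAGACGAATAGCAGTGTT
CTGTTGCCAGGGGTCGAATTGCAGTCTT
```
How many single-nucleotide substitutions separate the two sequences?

The sequences differ at bases 1, 2, 8, 12, 14, 20, 26 (1-based) — 7 in total.

7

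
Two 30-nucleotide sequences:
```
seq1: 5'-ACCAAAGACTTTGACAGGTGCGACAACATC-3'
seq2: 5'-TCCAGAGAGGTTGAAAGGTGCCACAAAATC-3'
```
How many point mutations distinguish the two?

Comparing position by position, 7 sites differ: 1 (A/T), 5 (A/G), 9 (C/G), 10 (T/G), 15 (C/A), 22 (G/C), 27 (C/A).

7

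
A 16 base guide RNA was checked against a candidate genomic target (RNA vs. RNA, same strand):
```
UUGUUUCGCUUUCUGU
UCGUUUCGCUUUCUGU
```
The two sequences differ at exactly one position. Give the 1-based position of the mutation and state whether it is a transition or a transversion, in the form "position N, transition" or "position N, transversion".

position 2, transition

Position 2 changes U→C. U is a pyrimidine and C is a pyrimidine, so this is a transition.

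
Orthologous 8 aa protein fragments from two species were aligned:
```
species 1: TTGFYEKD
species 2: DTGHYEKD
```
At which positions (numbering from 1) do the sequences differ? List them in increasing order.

Differences at position 1 (T→D), position 4 (F→H).

1, 4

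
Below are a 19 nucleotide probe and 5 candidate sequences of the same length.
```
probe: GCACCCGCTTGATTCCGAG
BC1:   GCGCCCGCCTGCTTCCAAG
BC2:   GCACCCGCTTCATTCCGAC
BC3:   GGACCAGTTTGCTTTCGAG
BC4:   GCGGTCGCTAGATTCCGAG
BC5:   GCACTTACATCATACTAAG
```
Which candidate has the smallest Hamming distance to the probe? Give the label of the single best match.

BC2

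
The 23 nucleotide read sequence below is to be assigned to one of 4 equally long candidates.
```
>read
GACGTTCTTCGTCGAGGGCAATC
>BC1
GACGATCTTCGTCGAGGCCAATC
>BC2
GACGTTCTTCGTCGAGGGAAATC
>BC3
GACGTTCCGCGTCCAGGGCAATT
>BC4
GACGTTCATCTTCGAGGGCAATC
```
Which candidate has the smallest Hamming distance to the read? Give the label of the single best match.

BC2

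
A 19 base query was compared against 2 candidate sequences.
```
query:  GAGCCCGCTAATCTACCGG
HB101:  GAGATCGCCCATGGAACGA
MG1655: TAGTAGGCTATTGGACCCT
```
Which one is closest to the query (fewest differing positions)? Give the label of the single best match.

HB101

HB101 differs at 8 positions; MG1655 differs at 9 positions. The closest is HB101.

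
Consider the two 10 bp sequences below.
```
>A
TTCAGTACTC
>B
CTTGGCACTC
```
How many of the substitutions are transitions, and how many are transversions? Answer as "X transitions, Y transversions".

4 transitions, 0 transversions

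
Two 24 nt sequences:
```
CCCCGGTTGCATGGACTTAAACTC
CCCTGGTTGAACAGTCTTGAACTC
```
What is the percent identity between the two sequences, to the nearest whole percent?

6 positions differ (4, 10, 12, 13, 15, 19), so 18 of 24 match: 18/24 = 75%.

75%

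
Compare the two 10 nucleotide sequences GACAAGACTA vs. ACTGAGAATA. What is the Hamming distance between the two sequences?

5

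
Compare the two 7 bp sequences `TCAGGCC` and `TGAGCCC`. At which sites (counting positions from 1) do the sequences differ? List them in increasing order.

Differences at site 2 (C→G), site 5 (G→C).

2, 5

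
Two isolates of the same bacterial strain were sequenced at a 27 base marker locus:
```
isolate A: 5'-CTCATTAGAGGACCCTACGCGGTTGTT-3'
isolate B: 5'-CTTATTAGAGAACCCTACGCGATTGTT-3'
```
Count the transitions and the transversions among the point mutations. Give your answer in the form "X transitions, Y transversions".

3 transitions, 0 transversions

Mismatches (1-based):
position 3: C→T (pyrimidine→pyrimidine, transition)
position 11: G→A (purine→purine, transition)
position 22: G→A (purine→purine, transition)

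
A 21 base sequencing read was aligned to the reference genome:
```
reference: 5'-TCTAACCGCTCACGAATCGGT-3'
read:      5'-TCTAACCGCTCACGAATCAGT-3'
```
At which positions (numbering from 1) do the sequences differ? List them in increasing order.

19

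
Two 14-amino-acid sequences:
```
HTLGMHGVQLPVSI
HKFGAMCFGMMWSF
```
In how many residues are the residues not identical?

11

Comparing position by position, 11 residues differ: 2 (T/K), 3 (L/F), 5 (M/A), 6 (H/M), 7 (G/C), 8 (V/F), 9 (Q/G), 10 (L/M), 11 (P/M), 12 (V/W), 14 (I/F).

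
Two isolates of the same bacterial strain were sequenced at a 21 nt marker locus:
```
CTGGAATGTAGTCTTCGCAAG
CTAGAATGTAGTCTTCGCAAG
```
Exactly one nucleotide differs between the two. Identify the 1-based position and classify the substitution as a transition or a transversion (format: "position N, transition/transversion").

position 3, transition

The sequences differ only at position 3: G→A (purine→purine), a transition.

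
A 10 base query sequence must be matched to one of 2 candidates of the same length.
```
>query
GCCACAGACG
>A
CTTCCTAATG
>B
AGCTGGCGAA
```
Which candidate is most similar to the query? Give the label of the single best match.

A

Hamming distances to query — A: 7; B: 9.
Smallest is A with 7 mismatches.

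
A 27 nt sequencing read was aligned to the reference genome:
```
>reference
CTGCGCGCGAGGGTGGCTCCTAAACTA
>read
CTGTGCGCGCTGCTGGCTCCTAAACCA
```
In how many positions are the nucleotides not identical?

5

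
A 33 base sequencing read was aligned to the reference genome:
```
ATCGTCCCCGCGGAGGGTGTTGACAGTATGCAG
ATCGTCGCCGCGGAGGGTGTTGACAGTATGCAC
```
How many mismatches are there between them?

The sequences differ at sites 7, 33 (1-based) — 2 in total.

2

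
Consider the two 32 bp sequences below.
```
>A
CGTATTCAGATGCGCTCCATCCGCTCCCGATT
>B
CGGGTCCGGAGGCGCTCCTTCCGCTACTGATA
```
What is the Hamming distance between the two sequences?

9

Comparing position by position, 9 bases differ: 3 (T/G), 4 (A/G), 6 (T/C), 8 (A/G), 11 (T/G), 19 (A/T), 26 (C/A), 28 (C/T), 32 (T/A).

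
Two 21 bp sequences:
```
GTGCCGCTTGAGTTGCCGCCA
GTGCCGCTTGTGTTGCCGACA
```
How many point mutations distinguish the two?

2

Mismatches (1-based): base 11: A→T; base 19: C→A.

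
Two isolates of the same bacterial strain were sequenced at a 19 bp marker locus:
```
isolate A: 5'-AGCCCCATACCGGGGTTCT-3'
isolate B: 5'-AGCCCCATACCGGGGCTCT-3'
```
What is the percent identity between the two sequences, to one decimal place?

94.7%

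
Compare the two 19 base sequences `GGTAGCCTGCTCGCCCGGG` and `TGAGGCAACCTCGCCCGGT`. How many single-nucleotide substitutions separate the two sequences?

Mismatches (1-based): base 1: G→T; base 3: T→A; base 4: A→G; base 7: C→A; base 8: T→A; base 9: G→C; base 19: G→T.

7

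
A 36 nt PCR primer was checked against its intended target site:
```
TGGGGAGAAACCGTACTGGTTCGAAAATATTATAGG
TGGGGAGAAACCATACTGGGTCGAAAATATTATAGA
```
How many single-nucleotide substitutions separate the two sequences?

3

Comparing position by position, 3 sites differ: 13 (G/A), 20 (T/G), 36 (G/A).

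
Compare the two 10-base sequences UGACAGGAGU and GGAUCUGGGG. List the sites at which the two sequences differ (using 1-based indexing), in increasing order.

1, 4, 5, 6, 8, 10

Differences at site 1 (U→G), site 4 (C→U), site 5 (A→C), site 6 (G→U), site 8 (A→G), site 10 (U→G).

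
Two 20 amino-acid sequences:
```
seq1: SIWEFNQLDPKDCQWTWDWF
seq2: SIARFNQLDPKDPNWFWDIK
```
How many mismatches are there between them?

7

Comparing position by position, 7 residues differ: 3 (W/A), 4 (E/R), 13 (C/P), 14 (Q/N), 16 (T/F), 19 (W/I), 20 (F/K).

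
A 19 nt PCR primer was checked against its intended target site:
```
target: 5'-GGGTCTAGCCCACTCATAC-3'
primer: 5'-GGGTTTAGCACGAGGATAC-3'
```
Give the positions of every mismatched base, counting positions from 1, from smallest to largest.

5, 10, 12, 13, 14, 15

Scanning 1-based: 5: C/T; 10: C/A; 12: A/G; 13: C/A; 14: T/G; 15: C/G.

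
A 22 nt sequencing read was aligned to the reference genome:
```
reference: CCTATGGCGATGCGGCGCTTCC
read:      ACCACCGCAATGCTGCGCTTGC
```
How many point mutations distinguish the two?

Mismatches (1-based): base 1: C→A; base 3: T→C; base 5: T→C; base 6: G→C; base 9: G→A; base 14: G→T; base 21: C→G.

7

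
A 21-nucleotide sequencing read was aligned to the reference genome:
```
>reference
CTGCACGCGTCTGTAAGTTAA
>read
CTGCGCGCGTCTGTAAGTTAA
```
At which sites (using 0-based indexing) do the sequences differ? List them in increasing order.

Differences at site 4 (A→G).

4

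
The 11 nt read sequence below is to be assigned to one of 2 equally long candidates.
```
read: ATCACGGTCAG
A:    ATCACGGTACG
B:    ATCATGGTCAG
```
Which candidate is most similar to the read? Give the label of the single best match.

B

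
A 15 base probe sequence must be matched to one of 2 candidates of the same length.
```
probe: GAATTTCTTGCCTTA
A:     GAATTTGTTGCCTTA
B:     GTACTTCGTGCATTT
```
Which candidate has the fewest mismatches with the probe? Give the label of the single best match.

Hamming distances to probe — A: 1; B: 5.
Smallest is A with 1 mismatch.

A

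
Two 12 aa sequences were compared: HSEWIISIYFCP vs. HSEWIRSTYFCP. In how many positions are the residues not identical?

2

Mismatches (1-based): position 6: I→R; position 8: I→T.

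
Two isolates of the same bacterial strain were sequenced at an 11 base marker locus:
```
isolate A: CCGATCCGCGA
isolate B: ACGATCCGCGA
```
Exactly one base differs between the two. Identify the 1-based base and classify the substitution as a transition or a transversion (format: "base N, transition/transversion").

base 1, transversion

Base 1 changes C→A. C is a pyrimidine and A is a purine, so this is a transversion.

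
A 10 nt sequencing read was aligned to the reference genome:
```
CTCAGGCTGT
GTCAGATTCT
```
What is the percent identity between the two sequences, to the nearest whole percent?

60%

Mismatches at positions 1, 6, 7, 9 (1-based): 4 of 10.
Identical positions: 6/10 = 60% → 60%.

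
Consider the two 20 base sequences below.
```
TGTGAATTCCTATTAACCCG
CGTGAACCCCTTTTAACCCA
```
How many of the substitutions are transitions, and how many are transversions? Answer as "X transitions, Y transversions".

Transitions (purine↔purine or pyrimidine↔pyrimidine): 1 T→C, 7 T→C, 8 T→C, 20 G→A.
Transversions (purine↔pyrimidine): 12 A→T.

4 transitions, 1 transversion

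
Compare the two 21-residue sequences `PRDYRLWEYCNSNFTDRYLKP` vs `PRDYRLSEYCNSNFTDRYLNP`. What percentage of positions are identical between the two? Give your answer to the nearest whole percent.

90%

Mismatches at positions 7, 20 (1-based): 2 of 21.
Identical positions: 19/21 = 90.48% → 90%.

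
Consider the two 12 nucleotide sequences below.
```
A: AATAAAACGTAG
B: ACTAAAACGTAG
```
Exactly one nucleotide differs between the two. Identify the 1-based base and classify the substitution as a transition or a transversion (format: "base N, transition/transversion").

base 2, transversion

Base 2 changes A→C. A is a purine and C is a pyrimidine, so this is a transversion.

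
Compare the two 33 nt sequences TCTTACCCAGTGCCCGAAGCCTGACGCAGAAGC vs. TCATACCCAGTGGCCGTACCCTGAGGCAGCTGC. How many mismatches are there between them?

Comparing position by position, 7 sites differ: 3 (T/A), 13 (C/G), 17 (A/T), 19 (G/C), 25 (C/G), 30 (A/C), 31 (A/T).

7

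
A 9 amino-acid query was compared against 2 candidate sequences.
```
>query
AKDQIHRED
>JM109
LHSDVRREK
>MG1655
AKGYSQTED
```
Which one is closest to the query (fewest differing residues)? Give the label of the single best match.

MG1655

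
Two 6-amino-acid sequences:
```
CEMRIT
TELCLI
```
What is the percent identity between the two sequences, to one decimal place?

16.7%

Mismatches at positions 1, 3, 4, 5, 6 (1-based): 5 of 6.
Identical positions: 1/6 = 16.67% → 16.7%.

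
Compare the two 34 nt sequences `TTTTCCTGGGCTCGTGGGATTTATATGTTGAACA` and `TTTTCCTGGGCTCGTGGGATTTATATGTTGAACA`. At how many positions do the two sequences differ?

0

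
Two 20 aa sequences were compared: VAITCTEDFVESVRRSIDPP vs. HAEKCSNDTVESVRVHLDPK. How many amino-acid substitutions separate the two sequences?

10

Comparing position by position, 10 residues differ: 1 (V/H), 3 (I/E), 4 (T/K), 6 (T/S), 7 (E/N), 9 (F/T), 15 (R/V), 16 (S/H), 17 (I/L), 20 (P/K).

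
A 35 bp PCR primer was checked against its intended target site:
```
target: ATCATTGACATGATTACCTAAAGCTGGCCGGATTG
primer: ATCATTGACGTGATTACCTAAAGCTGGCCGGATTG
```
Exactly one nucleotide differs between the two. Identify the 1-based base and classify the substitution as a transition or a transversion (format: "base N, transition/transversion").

Base 10 changes A→G. A is a purine and G is a purine, so this is a transition.

base 10, transition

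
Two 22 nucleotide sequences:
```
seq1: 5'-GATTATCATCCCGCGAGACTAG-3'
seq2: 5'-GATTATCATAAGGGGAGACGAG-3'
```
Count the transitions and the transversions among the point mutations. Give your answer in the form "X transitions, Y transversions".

0 transitions, 5 transversions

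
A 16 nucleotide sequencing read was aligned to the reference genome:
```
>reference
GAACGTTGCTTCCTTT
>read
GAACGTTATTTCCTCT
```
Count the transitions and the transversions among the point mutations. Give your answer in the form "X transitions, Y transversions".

3 transitions, 0 transversions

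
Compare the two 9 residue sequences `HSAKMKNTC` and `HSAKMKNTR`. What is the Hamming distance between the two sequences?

1

The sequences differ at positions 9 (1-based) — 1 in total.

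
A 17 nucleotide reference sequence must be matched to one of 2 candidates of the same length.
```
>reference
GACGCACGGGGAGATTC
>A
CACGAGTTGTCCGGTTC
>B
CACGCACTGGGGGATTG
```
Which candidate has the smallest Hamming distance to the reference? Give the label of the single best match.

Hamming distances to reference — A: 9; B: 4.
Smallest is B with 4 mismatches.

B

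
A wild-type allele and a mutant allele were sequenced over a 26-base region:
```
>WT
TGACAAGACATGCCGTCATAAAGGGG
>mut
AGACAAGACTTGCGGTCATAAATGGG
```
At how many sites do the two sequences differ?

4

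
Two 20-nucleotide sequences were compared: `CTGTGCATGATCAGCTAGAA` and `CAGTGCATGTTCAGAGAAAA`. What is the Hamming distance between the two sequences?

Mismatches (1-based): site 2: T→A; site 10: A→T; site 15: C→A; site 16: T→G; site 18: G→A.

5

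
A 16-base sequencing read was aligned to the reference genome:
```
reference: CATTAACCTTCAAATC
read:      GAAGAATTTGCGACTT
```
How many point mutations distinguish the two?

9

Comparing position by position, 9 sites differ: 1 (C/G), 3 (T/A), 4 (T/G), 7 (C/T), 8 (C/T), 10 (T/G), 12 (A/G), 14 (A/C), 16 (C/T).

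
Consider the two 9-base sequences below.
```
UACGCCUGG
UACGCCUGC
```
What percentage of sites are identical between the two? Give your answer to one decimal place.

1 position differs (9), so 8 of 9 match: 8/9 = 88.89%.

88.9%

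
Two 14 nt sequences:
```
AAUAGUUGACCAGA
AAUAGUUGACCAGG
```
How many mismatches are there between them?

Mismatches (1-based): site 14: A→G.

1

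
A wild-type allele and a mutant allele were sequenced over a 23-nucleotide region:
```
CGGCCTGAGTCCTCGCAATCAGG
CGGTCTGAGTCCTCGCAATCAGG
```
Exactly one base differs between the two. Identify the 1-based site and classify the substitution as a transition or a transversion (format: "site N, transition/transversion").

Site 4 changes C→T. C is a pyrimidine and T is a pyrimidine, so this is a transition.

site 4, transition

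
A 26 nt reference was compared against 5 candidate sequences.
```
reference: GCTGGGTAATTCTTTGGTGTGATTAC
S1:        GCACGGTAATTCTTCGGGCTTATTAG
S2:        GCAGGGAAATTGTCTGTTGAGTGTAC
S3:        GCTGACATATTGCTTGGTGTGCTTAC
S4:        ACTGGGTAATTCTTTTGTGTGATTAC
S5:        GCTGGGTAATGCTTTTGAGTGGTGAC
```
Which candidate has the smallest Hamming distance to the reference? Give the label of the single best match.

S4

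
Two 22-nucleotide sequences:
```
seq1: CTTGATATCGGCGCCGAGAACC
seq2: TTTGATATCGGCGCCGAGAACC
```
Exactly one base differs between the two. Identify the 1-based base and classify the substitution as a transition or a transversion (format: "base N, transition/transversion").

base 1, transition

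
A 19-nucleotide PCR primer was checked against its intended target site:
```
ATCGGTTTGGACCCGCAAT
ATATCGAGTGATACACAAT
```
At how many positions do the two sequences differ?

Comparing position by position, 10 positions differ: 3 (C/A), 4 (G/T), 5 (G/C), 6 (T/G), 7 (T/A), 8 (T/G), 9 (G/T), 12 (C/T), 13 (C/A), 15 (G/A).

10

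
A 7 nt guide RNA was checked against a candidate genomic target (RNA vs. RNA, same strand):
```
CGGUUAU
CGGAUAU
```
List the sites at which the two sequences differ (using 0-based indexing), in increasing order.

Scanning 0-based: 3: U/A.

3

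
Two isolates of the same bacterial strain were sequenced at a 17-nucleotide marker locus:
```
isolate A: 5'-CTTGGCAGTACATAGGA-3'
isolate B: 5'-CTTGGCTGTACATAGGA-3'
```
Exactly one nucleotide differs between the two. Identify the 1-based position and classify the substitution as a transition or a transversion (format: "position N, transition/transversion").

position 7, transversion

The sequences differ only at position 7: A→T (purine→pyrimidine), a transversion.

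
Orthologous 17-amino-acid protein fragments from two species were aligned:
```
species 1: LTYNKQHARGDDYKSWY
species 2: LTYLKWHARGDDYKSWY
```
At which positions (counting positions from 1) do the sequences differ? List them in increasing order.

4, 6

Differences at position 4 (N→L), position 6 (Q→W).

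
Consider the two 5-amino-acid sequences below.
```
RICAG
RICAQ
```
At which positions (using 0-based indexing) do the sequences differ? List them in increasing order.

4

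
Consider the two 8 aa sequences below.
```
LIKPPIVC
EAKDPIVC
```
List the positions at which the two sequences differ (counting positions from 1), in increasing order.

1, 2, 4

Scanning 1-based: 1: L/E; 2: I/A; 4: P/D.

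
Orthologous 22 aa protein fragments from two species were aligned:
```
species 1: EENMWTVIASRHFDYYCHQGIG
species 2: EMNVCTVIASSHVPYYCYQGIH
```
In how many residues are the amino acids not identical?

8

Comparing position by position, 8 residues differ: 2 (E/M), 4 (M/V), 5 (W/C), 11 (R/S), 13 (F/V), 14 (D/P), 18 (H/Y), 22 (G/H).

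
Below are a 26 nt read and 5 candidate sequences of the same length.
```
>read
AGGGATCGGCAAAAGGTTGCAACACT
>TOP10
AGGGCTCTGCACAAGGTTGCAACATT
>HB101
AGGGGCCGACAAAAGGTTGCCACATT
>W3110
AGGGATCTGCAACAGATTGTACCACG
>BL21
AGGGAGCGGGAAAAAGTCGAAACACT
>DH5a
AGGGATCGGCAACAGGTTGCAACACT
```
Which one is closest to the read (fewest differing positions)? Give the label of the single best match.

DH5a

TOP10 differs at 4 positions; HB101 differs at 5 positions; W3110 differs at 6 positions; BL21 differs at 5 positions; DH5a differs at 1 position. The closest is DH5a.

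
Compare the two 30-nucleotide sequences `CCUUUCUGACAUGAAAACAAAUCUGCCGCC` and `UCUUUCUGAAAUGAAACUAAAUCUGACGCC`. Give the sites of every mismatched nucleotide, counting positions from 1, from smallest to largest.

1, 10, 17, 18, 26

Differences at site 1 (C→U), site 10 (C→A), site 17 (A→C), site 18 (C→U), site 26 (C→A).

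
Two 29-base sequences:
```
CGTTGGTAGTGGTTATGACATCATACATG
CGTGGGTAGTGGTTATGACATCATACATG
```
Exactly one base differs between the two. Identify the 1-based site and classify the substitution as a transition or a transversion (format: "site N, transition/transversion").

site 4, transversion

The sequences differ only at site 4: T→G (pyrimidine→purine), a transversion.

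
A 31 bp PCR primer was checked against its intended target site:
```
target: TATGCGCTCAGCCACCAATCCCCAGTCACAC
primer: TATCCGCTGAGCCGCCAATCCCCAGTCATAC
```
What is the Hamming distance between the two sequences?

The sequences differ at positions 4, 9, 14, 29 (1-based) — 4 in total.

4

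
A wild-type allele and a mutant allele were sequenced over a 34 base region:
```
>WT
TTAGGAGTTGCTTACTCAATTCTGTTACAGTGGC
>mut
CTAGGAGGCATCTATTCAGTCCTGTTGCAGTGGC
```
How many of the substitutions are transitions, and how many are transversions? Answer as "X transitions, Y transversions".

9 transitions, 1 transversion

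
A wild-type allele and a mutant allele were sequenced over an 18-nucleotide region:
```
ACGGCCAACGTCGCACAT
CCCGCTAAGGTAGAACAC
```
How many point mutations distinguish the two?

Comparing position by position, 7 positions differ: 1 (A/C), 3 (G/C), 6 (C/T), 9 (C/G), 12 (C/A), 14 (C/A), 18 (T/C).

7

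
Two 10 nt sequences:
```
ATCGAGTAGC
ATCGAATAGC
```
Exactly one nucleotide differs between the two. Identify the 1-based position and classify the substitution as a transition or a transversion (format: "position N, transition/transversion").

position 6, transition

Position 6 changes G→A. G is a purine and A is a purine, so this is a transition.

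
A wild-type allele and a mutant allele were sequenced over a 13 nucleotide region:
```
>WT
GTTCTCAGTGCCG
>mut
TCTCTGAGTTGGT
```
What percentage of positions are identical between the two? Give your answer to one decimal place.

Mismatches at positions 1, 2, 6, 10, 11, 12, 13 (1-based): 7 of 13.
Identical positions: 6/13 = 46.15% → 46.2%.

46.2%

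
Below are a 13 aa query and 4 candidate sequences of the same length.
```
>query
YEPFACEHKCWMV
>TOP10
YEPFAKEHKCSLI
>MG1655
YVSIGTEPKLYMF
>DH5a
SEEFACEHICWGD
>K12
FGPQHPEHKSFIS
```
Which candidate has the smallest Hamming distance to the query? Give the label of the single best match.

Hamming distances to query — TOP10: 4; MG1655: 9; DH5a: 5; K12: 9.
Smallest is TOP10 with 4 mismatches.

TOP10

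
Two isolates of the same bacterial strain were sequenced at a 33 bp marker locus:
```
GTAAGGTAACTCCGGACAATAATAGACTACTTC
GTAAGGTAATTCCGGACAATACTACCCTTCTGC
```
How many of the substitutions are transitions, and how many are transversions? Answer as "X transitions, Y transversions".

1 transition, 5 transversions

Mismatches (1-based):
base 10: C→T (pyrimidine→pyrimidine, transition)
base 22: A→C (purine→pyrimidine, transversion)
base 25: G→C (purine→pyrimidine, transversion)
base 26: A→C (purine→pyrimidine, transversion)
base 29: A→T (purine→pyrimidine, transversion)
base 32: T→G (pyrimidine→purine, transversion)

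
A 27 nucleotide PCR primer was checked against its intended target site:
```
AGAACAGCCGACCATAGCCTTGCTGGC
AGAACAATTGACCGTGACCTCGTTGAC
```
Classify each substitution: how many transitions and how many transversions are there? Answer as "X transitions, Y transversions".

9 transitions, 0 transversions

Mismatches (1-based):
base 7: G→A (purine→purine, transition)
base 8: C→T (pyrimidine→pyrimidine, transition)
base 9: C→T (pyrimidine→pyrimidine, transition)
base 14: A→G (purine→purine, transition)
base 16: A→G (purine→purine, transition)
base 17: G→A (purine→purine, transition)
base 21: T→C (pyrimidine→pyrimidine, transition)
base 23: C→T (pyrimidine→pyrimidine, transition)
base 26: G→A (purine→purine, transition)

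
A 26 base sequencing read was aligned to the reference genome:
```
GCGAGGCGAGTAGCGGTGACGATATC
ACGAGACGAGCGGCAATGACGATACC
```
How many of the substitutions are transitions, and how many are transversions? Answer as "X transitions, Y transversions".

Mismatches (1-based):
site 1: G→A (purine→purine, transition)
site 6: G→A (purine→purine, transition)
site 11: T→C (pyrimidine→pyrimidine, transition)
site 12: A→G (purine→purine, transition)
site 15: G→A (purine→purine, transition)
site 16: G→A (purine→purine, transition)
site 25: T→C (pyrimidine→pyrimidine, transition)

7 transitions, 0 transversions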